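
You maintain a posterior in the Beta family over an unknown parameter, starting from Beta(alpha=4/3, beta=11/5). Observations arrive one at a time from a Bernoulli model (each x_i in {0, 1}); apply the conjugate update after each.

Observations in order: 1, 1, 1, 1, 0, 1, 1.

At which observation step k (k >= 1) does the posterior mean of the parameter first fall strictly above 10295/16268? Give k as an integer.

obs 1: x=1 → posterior Beta(7/3, 11/5)
obs 2: x=1 → posterior Beta(10/3, 11/5)
obs 3: x=1 → posterior Beta(13/3, 11/5)
obs 4: x=1 → posterior Beta(16/3, 11/5)
obs 5: x=0 → posterior Beta(16/3, 16/5)
obs 6: x=1 → posterior Beta(19/3, 16/5)
obs 7: x=1 → posterior Beta(22/3, 16/5)

k = 3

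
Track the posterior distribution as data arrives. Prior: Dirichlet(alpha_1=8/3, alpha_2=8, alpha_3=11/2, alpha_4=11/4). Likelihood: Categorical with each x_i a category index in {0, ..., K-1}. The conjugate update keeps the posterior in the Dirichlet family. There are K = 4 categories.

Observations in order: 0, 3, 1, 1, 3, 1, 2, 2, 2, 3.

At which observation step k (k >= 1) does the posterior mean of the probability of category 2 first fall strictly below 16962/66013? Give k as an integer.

k = 3

obs 1: x=0 → posterior Dirichlet(11/3, 8, 11/2, 11/4)
obs 2: x=3 → posterior Dirichlet(11/3, 8, 11/2, 15/4)
obs 3: x=1 → posterior Dirichlet(11/3, 9, 11/2, 15/4)
obs 4: x=1 → posterior Dirichlet(11/3, 10, 11/2, 15/4)
obs 5: x=3 → posterior Dirichlet(11/3, 10, 11/2, 19/4)
obs 6: x=1 → posterior Dirichlet(11/3, 11, 11/2, 19/4)
obs 7: x=2 → posterior Dirichlet(11/3, 11, 13/2, 19/4)
obs 8: x=2 → posterior Dirichlet(11/3, 11, 15/2, 19/4)
obs 9: x=2 → posterior Dirichlet(11/3, 11, 17/2, 19/4)
obs 10: x=3 → posterior Dirichlet(11/3, 11, 17/2, 23/4)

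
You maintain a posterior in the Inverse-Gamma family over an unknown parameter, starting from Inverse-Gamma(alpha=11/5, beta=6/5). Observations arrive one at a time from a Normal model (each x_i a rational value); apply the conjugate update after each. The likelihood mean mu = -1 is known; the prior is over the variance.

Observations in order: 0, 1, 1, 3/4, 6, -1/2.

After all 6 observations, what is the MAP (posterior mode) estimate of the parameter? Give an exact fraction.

obs 1: x=0 → posterior Inverse-Gamma(27/10, 17/10)
obs 2: x=1 → posterior Inverse-Gamma(16/5, 37/10)
obs 3: x=1 → posterior Inverse-Gamma(37/10, 57/10)
obs 4: x=3/4 → posterior Inverse-Gamma(21/5, 1157/160)
obs 5: x=6 → posterior Inverse-Gamma(47/10, 5077/160)
obs 6: x=-1/2 → posterior Inverse-Gamma(26/5, 5097/160)

5097/992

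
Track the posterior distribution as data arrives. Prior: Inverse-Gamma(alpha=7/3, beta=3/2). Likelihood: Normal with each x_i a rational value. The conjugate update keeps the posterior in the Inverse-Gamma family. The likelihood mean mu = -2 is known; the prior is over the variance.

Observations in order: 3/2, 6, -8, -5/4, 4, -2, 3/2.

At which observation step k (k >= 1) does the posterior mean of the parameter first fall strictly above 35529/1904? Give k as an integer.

k = 3

obs 1: x=3/2 → posterior Inverse-Gamma(17/6, 61/8)
obs 2: x=6 → posterior Inverse-Gamma(10/3, 317/8)
obs 3: x=-8 → posterior Inverse-Gamma(23/6, 461/8)
obs 4: x=-5/4 → posterior Inverse-Gamma(13/3, 1853/32)
obs 5: x=4 → posterior Inverse-Gamma(29/6, 2429/32)
obs 6: x=-2 → posterior Inverse-Gamma(16/3, 2429/32)
obs 7: x=3/2 → posterior Inverse-Gamma(35/6, 2625/32)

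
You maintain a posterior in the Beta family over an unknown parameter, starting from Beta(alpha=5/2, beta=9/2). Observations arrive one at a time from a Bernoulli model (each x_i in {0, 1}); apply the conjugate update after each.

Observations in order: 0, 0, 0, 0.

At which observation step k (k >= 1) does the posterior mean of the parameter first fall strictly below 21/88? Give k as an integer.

obs 1: x=0 → posterior Beta(5/2, 11/2)
obs 2: x=0 → posterior Beta(5/2, 13/2)
obs 3: x=0 → posterior Beta(5/2, 15/2)
obs 4: x=0 → posterior Beta(5/2, 17/2)

k = 4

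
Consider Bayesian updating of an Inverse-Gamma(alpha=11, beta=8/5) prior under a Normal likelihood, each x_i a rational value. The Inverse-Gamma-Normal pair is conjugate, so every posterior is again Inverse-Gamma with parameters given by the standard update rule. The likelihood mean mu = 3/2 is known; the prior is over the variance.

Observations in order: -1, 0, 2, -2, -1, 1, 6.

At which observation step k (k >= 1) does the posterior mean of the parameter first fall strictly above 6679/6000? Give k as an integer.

k = 5

obs 1: x=-1 → posterior Inverse-Gamma(23/2, 189/40)
obs 2: x=0 → posterior Inverse-Gamma(12, 117/20)
obs 3: x=2 → posterior Inverse-Gamma(25/2, 239/40)
obs 4: x=-2 → posterior Inverse-Gamma(13, 121/10)
obs 5: x=-1 → posterior Inverse-Gamma(27/2, 609/40)
obs 6: x=1 → posterior Inverse-Gamma(14, 307/20)
obs 7: x=6 → posterior Inverse-Gamma(29/2, 1019/40)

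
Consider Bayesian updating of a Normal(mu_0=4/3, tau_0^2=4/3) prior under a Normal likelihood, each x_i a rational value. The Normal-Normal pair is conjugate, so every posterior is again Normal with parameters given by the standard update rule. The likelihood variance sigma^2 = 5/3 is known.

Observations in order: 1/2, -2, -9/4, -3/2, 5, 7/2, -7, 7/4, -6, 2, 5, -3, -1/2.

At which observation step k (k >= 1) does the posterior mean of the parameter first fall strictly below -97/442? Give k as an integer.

obs 1: x=1/2 → posterior Normal(26/27, 20/27)
obs 2: x=-2 → posterior Normal(2/39, 20/39)
obs 3: x=-9/4 → posterior Normal(-25/51, 20/51)
obs 4: x=-3/2 → posterior Normal(-43/63, 20/63)
obs 5: x=5 → posterior Normal(17/75, 4/15)
obs 6: x=7/2 → posterior Normal(59/87, 20/87)
obs 7: x=-7 → posterior Normal(-25/99, 20/99)
obs 8: x=7/4 → posterior Normal(-4/111, 20/111)
obs 9: x=-6 → posterior Normal(-76/123, 20/123)
obs 10: x=2 → posterior Normal(-52/135, 4/27)
obs 11: x=5 → posterior Normal(8/147, 20/147)
obs 12: x=-3 → posterior Normal(-28/159, 20/159)
obs 13: x=-1/2 → posterior Normal(-34/171, 20/171)

k = 3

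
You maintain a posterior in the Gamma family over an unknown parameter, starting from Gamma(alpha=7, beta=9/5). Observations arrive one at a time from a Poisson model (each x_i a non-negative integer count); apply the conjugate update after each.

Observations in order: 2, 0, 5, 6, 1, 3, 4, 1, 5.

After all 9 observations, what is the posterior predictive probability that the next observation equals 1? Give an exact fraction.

obs 1: x=2 → posterior Gamma(9, 14/5)
obs 2: x=0 → posterior Gamma(9, 19/5)
obs 3: x=5 → posterior Gamma(14, 24/5)
obs 4: x=6 → posterior Gamma(20, 29/5)
obs 5: x=1 → posterior Gamma(21, 34/5)
obs 6: x=3 → posterior Gamma(24, 39/5)
obs 7: x=4 → posterior Gamma(28, 44/5)
obs 8: x=1 → posterior Gamma(29, 49/5)
obs 9: x=5 → posterior Gamma(34, 54/5)

13546801131421809960270545655821559729629990066491760333291520/95459775237755737621338725014782065383378126725244598909180099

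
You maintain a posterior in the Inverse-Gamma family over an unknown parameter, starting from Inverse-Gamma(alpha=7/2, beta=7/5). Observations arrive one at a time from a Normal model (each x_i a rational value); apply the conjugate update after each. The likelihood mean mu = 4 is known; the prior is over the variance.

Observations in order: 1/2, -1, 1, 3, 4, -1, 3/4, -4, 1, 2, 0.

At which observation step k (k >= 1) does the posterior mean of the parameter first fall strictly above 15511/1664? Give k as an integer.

k = 8

obs 1: x=1/2 → posterior Inverse-Gamma(4, 301/40)
obs 2: x=-1 → posterior Inverse-Gamma(9/2, 801/40)
obs 3: x=1 → posterior Inverse-Gamma(5, 981/40)
obs 4: x=3 → posterior Inverse-Gamma(11/2, 1001/40)
obs 5: x=4 → posterior Inverse-Gamma(6, 1001/40)
obs 6: x=-1 → posterior Inverse-Gamma(13/2, 1501/40)
obs 7: x=3/4 → posterior Inverse-Gamma(7, 6849/160)
obs 8: x=-4 → posterior Inverse-Gamma(15/2, 11969/160)
obs 9: x=1 → posterior Inverse-Gamma(8, 12689/160)
obs 10: x=2 → posterior Inverse-Gamma(17/2, 13009/160)
obs 11: x=0 → posterior Inverse-Gamma(9, 14289/160)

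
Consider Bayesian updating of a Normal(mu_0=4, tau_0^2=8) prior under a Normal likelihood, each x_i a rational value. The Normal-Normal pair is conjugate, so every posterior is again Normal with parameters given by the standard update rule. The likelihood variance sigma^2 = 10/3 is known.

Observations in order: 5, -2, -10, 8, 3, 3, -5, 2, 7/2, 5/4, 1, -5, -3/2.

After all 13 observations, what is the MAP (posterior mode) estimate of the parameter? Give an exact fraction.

obs 1: x=5 → posterior Normal(80/17, 40/17)
obs 2: x=-2 → posterior Normal(56/29, 40/29)
obs 3: x=-10 → posterior Normal(-64/41, 40/41)
obs 4: x=8 → posterior Normal(32/53, 40/53)
obs 5: x=3 → posterior Normal(68/65, 8/13)
obs 6: x=3 → posterior Normal(104/77, 40/77)
obs 7: x=-5 → posterior Normal(44/89, 40/89)
obs 8: x=2 → posterior Normal(68/101, 40/101)
obs 9: x=7/2 → posterior Normal(110/113, 40/113)
obs 10: x=5/4 → posterior Normal(1, 8/25)
obs 11: x=1 → posterior Normal(1, 40/137)
obs 12: x=-5 → posterior Normal(77/149, 40/149)
obs 13: x=-3/2 → posterior Normal(59/161, 40/161)

59/161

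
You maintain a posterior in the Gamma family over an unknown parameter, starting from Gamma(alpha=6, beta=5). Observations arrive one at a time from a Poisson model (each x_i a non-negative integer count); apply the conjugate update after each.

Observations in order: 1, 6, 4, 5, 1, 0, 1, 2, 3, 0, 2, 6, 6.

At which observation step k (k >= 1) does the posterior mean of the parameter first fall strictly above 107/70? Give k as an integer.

k = 2

obs 1: x=1 → posterior Gamma(7, 6)
obs 2: x=6 → posterior Gamma(13, 7)
obs 3: x=4 → posterior Gamma(17, 8)
obs 4: x=5 → posterior Gamma(22, 9)
obs 5: x=1 → posterior Gamma(23, 10)
obs 6: x=0 → posterior Gamma(23, 11)
obs 7: x=1 → posterior Gamma(24, 12)
obs 8: x=2 → posterior Gamma(26, 13)
obs 9: x=3 → posterior Gamma(29, 14)
obs 10: x=0 → posterior Gamma(29, 15)
obs 11: x=2 → posterior Gamma(31, 16)
obs 12: x=6 → posterior Gamma(37, 17)
obs 13: x=6 → posterior Gamma(43, 18)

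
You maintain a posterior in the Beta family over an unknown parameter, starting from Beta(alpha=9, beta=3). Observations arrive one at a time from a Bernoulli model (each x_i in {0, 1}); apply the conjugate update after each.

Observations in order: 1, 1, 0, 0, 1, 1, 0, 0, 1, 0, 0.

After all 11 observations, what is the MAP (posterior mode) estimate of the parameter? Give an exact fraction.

13/21

obs 1: x=1 → posterior Beta(10, 3)
obs 2: x=1 → posterior Beta(11, 3)
obs 3: x=0 → posterior Beta(11, 4)
obs 4: x=0 → posterior Beta(11, 5)
obs 5: x=1 → posterior Beta(12, 5)
obs 6: x=1 → posterior Beta(13, 5)
obs 7: x=0 → posterior Beta(13, 6)
obs 8: x=0 → posterior Beta(13, 7)
obs 9: x=1 → posterior Beta(14, 7)
obs 10: x=0 → posterior Beta(14, 8)
obs 11: x=0 → posterior Beta(14, 9)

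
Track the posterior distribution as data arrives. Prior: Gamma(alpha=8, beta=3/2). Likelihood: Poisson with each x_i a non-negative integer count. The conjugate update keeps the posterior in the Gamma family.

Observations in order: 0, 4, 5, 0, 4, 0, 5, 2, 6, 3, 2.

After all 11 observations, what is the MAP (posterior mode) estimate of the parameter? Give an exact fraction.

obs 1: x=0 → posterior Gamma(8, 5/2)
obs 2: x=4 → posterior Gamma(12, 7/2)
obs 3: x=5 → posterior Gamma(17, 9/2)
obs 4: x=0 → posterior Gamma(17, 11/2)
obs 5: x=4 → posterior Gamma(21, 13/2)
obs 6: x=0 → posterior Gamma(21, 15/2)
obs 7: x=5 → posterior Gamma(26, 17/2)
obs 8: x=2 → posterior Gamma(28, 19/2)
obs 9: x=6 → posterior Gamma(34, 21/2)
obs 10: x=3 → posterior Gamma(37, 23/2)
obs 11: x=2 → posterior Gamma(39, 25/2)

76/25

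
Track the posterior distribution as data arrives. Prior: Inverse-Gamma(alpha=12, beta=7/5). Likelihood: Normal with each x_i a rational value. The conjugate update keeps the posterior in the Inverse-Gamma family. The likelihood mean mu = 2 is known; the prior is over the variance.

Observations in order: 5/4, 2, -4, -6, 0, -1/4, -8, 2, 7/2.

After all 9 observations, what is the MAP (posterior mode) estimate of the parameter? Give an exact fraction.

obs 1: x=5/4 → posterior Inverse-Gamma(25/2, 269/160)
obs 2: x=2 → posterior Inverse-Gamma(13, 269/160)
obs 3: x=-4 → posterior Inverse-Gamma(27/2, 3149/160)
obs 4: x=-6 → posterior Inverse-Gamma(14, 8269/160)
obs 5: x=0 → posterior Inverse-Gamma(29/2, 8589/160)
obs 6: x=-1/4 → posterior Inverse-Gamma(15, 4497/80)
obs 7: x=-8 → posterior Inverse-Gamma(31/2, 8497/80)
obs 8: x=2 → posterior Inverse-Gamma(16, 8497/80)
obs 9: x=7/2 → posterior Inverse-Gamma(33/2, 8587/80)

8587/1400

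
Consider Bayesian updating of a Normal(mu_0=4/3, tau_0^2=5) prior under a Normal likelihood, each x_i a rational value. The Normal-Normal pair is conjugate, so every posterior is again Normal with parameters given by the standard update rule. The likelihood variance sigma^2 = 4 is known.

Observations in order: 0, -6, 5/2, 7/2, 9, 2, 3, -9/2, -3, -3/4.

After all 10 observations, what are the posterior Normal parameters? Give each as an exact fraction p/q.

mu_0=409/648, tau_0^2=10/27

obs 1: x=0 → posterior Normal(16/27, 20/9)
obs 2: x=-6 → posterior Normal(-37/21, 10/7)
obs 3: x=5/2 → posterior Normal(-73/114, 20/19)
obs 4: x=7/2 → posterior Normal(2/9, 5/6)
obs 5: x=9 → posterior Normal(151/87, 20/29)
obs 6: x=2 → posterior Normal(181/102, 10/17)
obs 7: x=3 → posterior Normal(226/117, 20/39)
obs 8: x=-9/2 → posterior Normal(317/264, 5/11)
obs 9: x=-3 → posterior Normal(227/294, 20/49)
obs 10: x=-3/4 → posterior Normal(409/648, 10/27)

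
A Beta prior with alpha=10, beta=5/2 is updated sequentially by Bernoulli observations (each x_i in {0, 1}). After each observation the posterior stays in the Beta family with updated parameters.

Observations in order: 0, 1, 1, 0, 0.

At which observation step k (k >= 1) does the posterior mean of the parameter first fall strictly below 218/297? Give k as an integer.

k = 4

obs 1: x=0 → posterior Beta(10, 7/2)
obs 2: x=1 → posterior Beta(11, 7/2)
obs 3: x=1 → posterior Beta(12, 7/2)
obs 4: x=0 → posterior Beta(12, 9/2)
obs 5: x=0 → posterior Beta(12, 11/2)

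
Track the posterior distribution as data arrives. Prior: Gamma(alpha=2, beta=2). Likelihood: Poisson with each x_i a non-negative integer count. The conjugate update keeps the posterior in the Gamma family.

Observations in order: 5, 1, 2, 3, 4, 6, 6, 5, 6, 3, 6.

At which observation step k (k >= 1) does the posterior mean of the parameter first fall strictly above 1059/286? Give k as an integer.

k = 11

obs 1: x=5 → posterior Gamma(7, 3)
obs 2: x=1 → posterior Gamma(8, 4)
obs 3: x=2 → posterior Gamma(10, 5)
obs 4: x=3 → posterior Gamma(13, 6)
obs 5: x=4 → posterior Gamma(17, 7)
obs 6: x=6 → posterior Gamma(23, 8)
obs 7: x=6 → posterior Gamma(29, 9)
obs 8: x=5 → posterior Gamma(34, 10)
obs 9: x=6 → posterior Gamma(40, 11)
obs 10: x=3 → posterior Gamma(43, 12)
obs 11: x=6 → posterior Gamma(49, 13)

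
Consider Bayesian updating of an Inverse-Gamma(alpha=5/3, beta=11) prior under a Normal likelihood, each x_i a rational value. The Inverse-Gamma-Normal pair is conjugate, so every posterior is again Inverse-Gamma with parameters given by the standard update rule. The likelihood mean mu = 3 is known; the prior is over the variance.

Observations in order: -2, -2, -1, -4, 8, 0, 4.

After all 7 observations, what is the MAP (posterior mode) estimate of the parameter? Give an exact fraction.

obs 1: x=-2 → posterior Inverse-Gamma(13/6, 47/2)
obs 2: x=-2 → posterior Inverse-Gamma(8/3, 36)
obs 3: x=-1 → posterior Inverse-Gamma(19/6, 44)
obs 4: x=-4 → posterior Inverse-Gamma(11/3, 137/2)
obs 5: x=8 → posterior Inverse-Gamma(25/6, 81)
obs 6: x=0 → posterior Inverse-Gamma(14/3, 171/2)
obs 7: x=4 → posterior Inverse-Gamma(31/6, 86)

516/37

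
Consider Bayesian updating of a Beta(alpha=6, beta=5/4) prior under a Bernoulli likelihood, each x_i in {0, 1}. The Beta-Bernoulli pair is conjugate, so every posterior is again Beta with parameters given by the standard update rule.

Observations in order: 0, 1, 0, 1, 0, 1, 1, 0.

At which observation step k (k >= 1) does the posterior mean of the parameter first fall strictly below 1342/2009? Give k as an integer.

k = 5

obs 1: x=0 → posterior Beta(6, 9/4)
obs 2: x=1 → posterior Beta(7, 9/4)
obs 3: x=0 → posterior Beta(7, 13/4)
obs 4: x=1 → posterior Beta(8, 13/4)
obs 5: x=0 → posterior Beta(8, 17/4)
obs 6: x=1 → posterior Beta(9, 17/4)
obs 7: x=1 → posterior Beta(10, 17/4)
obs 8: x=0 → posterior Beta(10, 21/4)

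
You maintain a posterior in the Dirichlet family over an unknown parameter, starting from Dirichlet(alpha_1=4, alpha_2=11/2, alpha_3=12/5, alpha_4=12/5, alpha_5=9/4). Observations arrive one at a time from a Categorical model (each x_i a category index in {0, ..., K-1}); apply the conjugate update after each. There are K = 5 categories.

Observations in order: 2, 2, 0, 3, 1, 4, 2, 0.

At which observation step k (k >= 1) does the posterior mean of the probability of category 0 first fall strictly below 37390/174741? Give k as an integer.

obs 1: x=2 → posterior Dirichlet(4, 11/2, 17/5, 12/5, 9/4)
obs 2: x=2 → posterior Dirichlet(4, 11/2, 22/5, 12/5, 9/4)
obs 3: x=0 → posterior Dirichlet(5, 11/2, 22/5, 12/5, 9/4)
obs 4: x=3 → posterior Dirichlet(5, 11/2, 22/5, 17/5, 9/4)
obs 5: x=1 → posterior Dirichlet(5, 13/2, 22/5, 17/5, 9/4)
obs 6: x=4 → posterior Dirichlet(5, 13/2, 22/5, 17/5, 13/4)
obs 7: x=2 → posterior Dirichlet(5, 13/2, 27/5, 17/5, 13/4)
obs 8: x=0 → posterior Dirichlet(6, 13/2, 27/5, 17/5, 13/4)

k = 7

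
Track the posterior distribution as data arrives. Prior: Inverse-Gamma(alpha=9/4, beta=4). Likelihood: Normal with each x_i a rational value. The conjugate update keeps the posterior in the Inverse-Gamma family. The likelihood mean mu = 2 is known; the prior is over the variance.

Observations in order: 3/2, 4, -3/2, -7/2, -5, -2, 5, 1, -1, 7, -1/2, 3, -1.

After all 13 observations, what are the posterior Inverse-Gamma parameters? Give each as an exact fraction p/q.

obs 1: x=3/2 → posterior Inverse-Gamma(11/4, 33/8)
obs 2: x=4 → posterior Inverse-Gamma(13/4, 49/8)
obs 3: x=-3/2 → posterior Inverse-Gamma(15/4, 49/4)
obs 4: x=-7/2 → posterior Inverse-Gamma(17/4, 219/8)
obs 5: x=-5 → posterior Inverse-Gamma(19/4, 415/8)
obs 6: x=-2 → posterior Inverse-Gamma(21/4, 479/8)
obs 7: x=5 → posterior Inverse-Gamma(23/4, 515/8)
obs 8: x=1 → posterior Inverse-Gamma(25/4, 519/8)
obs 9: x=-1 → posterior Inverse-Gamma(27/4, 555/8)
obs 10: x=7 → posterior Inverse-Gamma(29/4, 655/8)
obs 11: x=-1/2 → posterior Inverse-Gamma(31/4, 85)
obs 12: x=3 → posterior Inverse-Gamma(33/4, 171/2)
obs 13: x=-1 → posterior Inverse-Gamma(35/4, 90)

alpha=35/4, beta=90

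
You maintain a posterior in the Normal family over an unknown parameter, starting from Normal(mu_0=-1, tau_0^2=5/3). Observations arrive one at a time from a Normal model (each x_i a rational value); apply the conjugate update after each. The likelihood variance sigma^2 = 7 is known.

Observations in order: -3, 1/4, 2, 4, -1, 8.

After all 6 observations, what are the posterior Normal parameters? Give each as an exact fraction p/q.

obs 1: x=-3 → posterior Normal(-18/13, 35/26)
obs 2: x=1/4 → posterior Normal(-139/124, 35/31)
obs 3: x=2 → posterior Normal(-11/16, 35/36)
obs 4: x=4 → posterior Normal(-19/164, 35/41)
obs 5: x=-1 → posterior Normal(-39/184, 35/46)
obs 6: x=8 → posterior Normal(121/204, 35/51)

mu_0=121/204, tau_0^2=35/51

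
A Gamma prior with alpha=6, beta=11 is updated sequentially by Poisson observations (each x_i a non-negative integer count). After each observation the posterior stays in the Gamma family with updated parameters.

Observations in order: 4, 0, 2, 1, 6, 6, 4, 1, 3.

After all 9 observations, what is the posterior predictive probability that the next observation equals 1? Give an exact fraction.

94489280512000000000000000000000000000000000/300839436292598397144413367801085458207819027

obs 1: x=4 → posterior Gamma(10, 12)
obs 2: x=0 → posterior Gamma(10, 13)
obs 3: x=2 → posterior Gamma(12, 14)
obs 4: x=1 → posterior Gamma(13, 15)
obs 5: x=6 → posterior Gamma(19, 16)
obs 6: x=6 → posterior Gamma(25, 17)
obs 7: x=4 → posterior Gamma(29, 18)
obs 8: x=1 → posterior Gamma(30, 19)
obs 9: x=3 → posterior Gamma(33, 20)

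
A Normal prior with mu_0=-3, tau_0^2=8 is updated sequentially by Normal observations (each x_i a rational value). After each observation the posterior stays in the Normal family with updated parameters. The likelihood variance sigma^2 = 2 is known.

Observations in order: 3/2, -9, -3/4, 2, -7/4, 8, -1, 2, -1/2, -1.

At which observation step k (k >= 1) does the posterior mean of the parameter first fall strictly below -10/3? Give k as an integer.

obs 1: x=3/2 → posterior Normal(3/5, 8/5)
obs 2: x=-9 → posterior Normal(-11/3, 8/9)
obs 3: x=-3/4 → posterior Normal(-36/13, 8/13)
obs 4: x=2 → posterior Normal(-28/17, 8/17)
obs 5: x=-7/4 → posterior Normal(-5/3, 8/21)
obs 6: x=8 → posterior Normal(-3/25, 8/25)
obs 7: x=-1 → posterior Normal(-7/29, 8/29)
obs 8: x=2 → posterior Normal(1/33, 8/33)
obs 9: x=-1/2 → posterior Normal(-1/37, 8/37)
obs 10: x=-1 → posterior Normal(-5/41, 8/41)

k = 2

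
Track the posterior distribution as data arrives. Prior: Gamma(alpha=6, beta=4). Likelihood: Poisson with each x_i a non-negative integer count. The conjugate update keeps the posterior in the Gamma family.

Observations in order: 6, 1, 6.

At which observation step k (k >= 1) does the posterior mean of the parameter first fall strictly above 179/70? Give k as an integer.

obs 1: x=6 → posterior Gamma(12, 5)
obs 2: x=1 → posterior Gamma(13, 6)
obs 3: x=6 → posterior Gamma(19, 7)

k = 3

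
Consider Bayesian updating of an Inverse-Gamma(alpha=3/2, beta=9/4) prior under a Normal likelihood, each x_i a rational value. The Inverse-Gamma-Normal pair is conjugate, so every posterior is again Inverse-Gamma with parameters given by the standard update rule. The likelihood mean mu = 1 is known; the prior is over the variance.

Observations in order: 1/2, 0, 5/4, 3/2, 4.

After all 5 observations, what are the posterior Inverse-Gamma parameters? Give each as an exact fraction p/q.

alpha=4, beta=241/32

obs 1: x=1/2 → posterior Inverse-Gamma(2, 19/8)
obs 2: x=0 → posterior Inverse-Gamma(5/2, 23/8)
obs 3: x=5/4 → posterior Inverse-Gamma(3, 93/32)
obs 4: x=3/2 → posterior Inverse-Gamma(7/2, 97/32)
obs 5: x=4 → posterior Inverse-Gamma(4, 241/32)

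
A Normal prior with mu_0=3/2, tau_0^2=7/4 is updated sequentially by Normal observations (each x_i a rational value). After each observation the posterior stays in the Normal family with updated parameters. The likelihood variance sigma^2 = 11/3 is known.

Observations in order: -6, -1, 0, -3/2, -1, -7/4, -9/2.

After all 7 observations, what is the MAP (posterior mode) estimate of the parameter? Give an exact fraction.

obs 1: x=-6 → posterior Normal(-12/13, 77/65)
obs 2: x=-1 → posterior Normal(-81/86, 77/86)
obs 3: x=0 → posterior Normal(-81/107, 77/107)
obs 4: x=-3/2 → posterior Normal(-225/256, 77/128)
obs 5: x=-1 → posterior Normal(-267/298, 77/149)
obs 6: x=-7/4 → posterior Normal(-681/680, 77/170)
obs 7: x=-9/2 → posterior Normal(-1059/764, 77/191)

-1059/764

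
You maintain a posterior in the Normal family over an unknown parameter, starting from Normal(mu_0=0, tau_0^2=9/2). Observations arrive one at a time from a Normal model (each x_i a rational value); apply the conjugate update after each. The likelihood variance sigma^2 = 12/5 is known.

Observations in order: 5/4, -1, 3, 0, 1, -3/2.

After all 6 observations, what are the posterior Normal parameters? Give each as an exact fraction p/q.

mu_0=165/392, tau_0^2=18/49

obs 1: x=5/4 → posterior Normal(75/92, 36/23)
obs 2: x=-1 → posterior Normal(15/152, 18/19)
obs 3: x=3 → posterior Normal(195/212, 36/53)
obs 4: x=0 → posterior Normal(195/272, 9/17)
obs 5: x=1 → posterior Normal(255/332, 36/83)
obs 6: x=-3/2 → posterior Normal(165/392, 18/49)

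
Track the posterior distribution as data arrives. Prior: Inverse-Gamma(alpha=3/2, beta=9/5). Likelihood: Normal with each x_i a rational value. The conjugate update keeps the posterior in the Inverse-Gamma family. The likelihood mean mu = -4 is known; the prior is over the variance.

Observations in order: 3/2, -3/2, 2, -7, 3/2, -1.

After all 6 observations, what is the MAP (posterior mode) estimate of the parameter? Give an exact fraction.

2487/220

obs 1: x=3/2 → posterior Inverse-Gamma(2, 677/40)
obs 2: x=-3/2 → posterior Inverse-Gamma(5/2, 401/20)
obs 3: x=2 → posterior Inverse-Gamma(3, 761/20)
obs 4: x=-7 → posterior Inverse-Gamma(7/2, 851/20)
obs 5: x=3/2 → posterior Inverse-Gamma(4, 2307/40)
obs 6: x=-1 → posterior Inverse-Gamma(9/2, 2487/40)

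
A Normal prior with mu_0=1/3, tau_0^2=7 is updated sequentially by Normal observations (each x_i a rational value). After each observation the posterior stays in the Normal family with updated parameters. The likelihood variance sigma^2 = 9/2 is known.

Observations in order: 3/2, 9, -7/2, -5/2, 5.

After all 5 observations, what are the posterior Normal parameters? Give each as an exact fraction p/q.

obs 1: x=3/2 → posterior Normal(24/23, 63/23)
obs 2: x=9 → posterior Normal(150/37, 63/37)
obs 3: x=-7/2 → posterior Normal(101/51, 21/17)
obs 4: x=-5/2 → posterior Normal(66/65, 63/65)
obs 5: x=5 → posterior Normal(136/79, 63/79)

mu_0=136/79, tau_0^2=63/79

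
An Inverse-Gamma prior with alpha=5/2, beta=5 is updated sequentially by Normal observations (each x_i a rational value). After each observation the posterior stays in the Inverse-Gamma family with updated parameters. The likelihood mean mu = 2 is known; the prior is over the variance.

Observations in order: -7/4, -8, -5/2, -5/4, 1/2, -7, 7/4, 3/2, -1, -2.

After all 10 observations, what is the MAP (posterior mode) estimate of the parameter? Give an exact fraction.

4215/272

obs 1: x=-7/4 → posterior Inverse-Gamma(3, 385/32)
obs 2: x=-8 → posterior Inverse-Gamma(7/2, 1985/32)
obs 3: x=-5/2 → posterior Inverse-Gamma(4, 2309/32)
obs 4: x=-5/4 → posterior Inverse-Gamma(9/2, 1239/16)
obs 5: x=1/2 → posterior Inverse-Gamma(5, 1257/16)
obs 6: x=-7 → posterior Inverse-Gamma(11/2, 1905/16)
obs 7: x=7/4 → posterior Inverse-Gamma(6, 3811/32)
obs 8: x=3/2 → posterior Inverse-Gamma(13/2, 3815/32)
obs 9: x=-1 → posterior Inverse-Gamma(7, 3959/32)
obs 10: x=-2 → posterior Inverse-Gamma(15/2, 4215/32)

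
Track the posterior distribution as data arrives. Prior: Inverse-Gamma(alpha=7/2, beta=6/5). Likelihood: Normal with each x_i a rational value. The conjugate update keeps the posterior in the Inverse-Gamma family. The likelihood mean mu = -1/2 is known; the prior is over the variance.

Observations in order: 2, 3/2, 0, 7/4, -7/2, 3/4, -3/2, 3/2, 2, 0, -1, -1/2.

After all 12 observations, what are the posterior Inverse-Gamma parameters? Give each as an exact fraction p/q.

alpha=19/2, beta=1611/80

obs 1: x=2 → posterior Inverse-Gamma(4, 173/40)
obs 2: x=3/2 → posterior Inverse-Gamma(9/2, 253/40)
obs 3: x=0 → posterior Inverse-Gamma(5, 129/20)
obs 4: x=7/4 → posterior Inverse-Gamma(11/2, 1437/160)
obs 5: x=-7/2 → posterior Inverse-Gamma(6, 2157/160)
obs 6: x=3/4 → posterior Inverse-Gamma(13/2, 1141/80)
obs 7: x=-3/2 → posterior Inverse-Gamma(7, 1181/80)
obs 8: x=3/2 → posterior Inverse-Gamma(15/2, 1341/80)
obs 9: x=2 → posterior Inverse-Gamma(8, 1591/80)
obs 10: x=0 → posterior Inverse-Gamma(17/2, 1601/80)
obs 11: x=-1 → posterior Inverse-Gamma(9, 1611/80)
obs 12: x=-1/2 → posterior Inverse-Gamma(19/2, 1611/80)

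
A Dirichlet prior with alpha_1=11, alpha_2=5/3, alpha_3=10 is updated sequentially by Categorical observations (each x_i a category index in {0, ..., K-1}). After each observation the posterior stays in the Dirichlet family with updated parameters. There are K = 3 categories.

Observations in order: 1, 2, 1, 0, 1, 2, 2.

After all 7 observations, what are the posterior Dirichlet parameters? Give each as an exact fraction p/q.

alpha_1=12, alpha_2=14/3, alpha_3=13

obs 1: x=1 → posterior Dirichlet(11, 8/3, 10)
obs 2: x=2 → posterior Dirichlet(11, 8/3, 11)
obs 3: x=1 → posterior Dirichlet(11, 11/3, 11)
obs 4: x=0 → posterior Dirichlet(12, 11/3, 11)
obs 5: x=1 → posterior Dirichlet(12, 14/3, 11)
obs 6: x=2 → posterior Dirichlet(12, 14/3, 12)
obs 7: x=2 → posterior Dirichlet(12, 14/3, 13)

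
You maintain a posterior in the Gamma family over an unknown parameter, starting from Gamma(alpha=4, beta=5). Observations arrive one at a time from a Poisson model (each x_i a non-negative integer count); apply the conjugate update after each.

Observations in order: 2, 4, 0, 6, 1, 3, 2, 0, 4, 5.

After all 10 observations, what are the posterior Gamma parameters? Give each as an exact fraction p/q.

alpha=31, beta=15

obs 1: x=2 → posterior Gamma(6, 6)
obs 2: x=4 → posterior Gamma(10, 7)
obs 3: x=0 → posterior Gamma(10, 8)
obs 4: x=6 → posterior Gamma(16, 9)
obs 5: x=1 → posterior Gamma(17, 10)
obs 6: x=3 → posterior Gamma(20, 11)
obs 7: x=2 → posterior Gamma(22, 12)
obs 8: x=0 → posterior Gamma(22, 13)
obs 9: x=4 → posterior Gamma(26, 14)
obs 10: x=5 → posterior Gamma(31, 15)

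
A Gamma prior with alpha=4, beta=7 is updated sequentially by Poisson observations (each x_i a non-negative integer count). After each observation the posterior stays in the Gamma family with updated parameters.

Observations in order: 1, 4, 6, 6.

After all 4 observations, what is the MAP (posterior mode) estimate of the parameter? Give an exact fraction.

obs 1: x=1 → posterior Gamma(5, 8)
obs 2: x=4 → posterior Gamma(9, 9)
obs 3: x=6 → posterior Gamma(15, 10)
obs 4: x=6 → posterior Gamma(21, 11)

20/11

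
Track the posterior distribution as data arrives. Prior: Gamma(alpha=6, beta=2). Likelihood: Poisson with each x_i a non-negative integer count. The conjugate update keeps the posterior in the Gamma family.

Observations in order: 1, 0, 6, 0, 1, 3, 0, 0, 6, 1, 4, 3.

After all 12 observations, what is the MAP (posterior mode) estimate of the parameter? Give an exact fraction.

obs 1: x=1 → posterior Gamma(7, 3)
obs 2: x=0 → posterior Gamma(7, 4)
obs 3: x=6 → posterior Gamma(13, 5)
obs 4: x=0 → posterior Gamma(13, 6)
obs 5: x=1 → posterior Gamma(14, 7)
obs 6: x=3 → posterior Gamma(17, 8)
obs 7: x=0 → posterior Gamma(17, 9)
obs 8: x=0 → posterior Gamma(17, 10)
obs 9: x=6 → posterior Gamma(23, 11)
obs 10: x=1 → posterior Gamma(24, 12)
obs 11: x=4 → posterior Gamma(28, 13)
obs 12: x=3 → posterior Gamma(31, 14)

15/7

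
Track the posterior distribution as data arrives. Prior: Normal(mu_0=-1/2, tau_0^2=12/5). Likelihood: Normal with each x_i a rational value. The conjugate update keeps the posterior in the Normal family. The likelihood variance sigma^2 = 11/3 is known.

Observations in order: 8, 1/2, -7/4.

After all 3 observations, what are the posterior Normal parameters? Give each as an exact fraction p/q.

mu_0=431/326, tau_0^2=132/163

obs 1: x=8 → posterior Normal(521/182, 132/91)
obs 2: x=1/2 → posterior Normal(557/254, 132/127)
obs 3: x=-7/4 → posterior Normal(431/326, 132/163)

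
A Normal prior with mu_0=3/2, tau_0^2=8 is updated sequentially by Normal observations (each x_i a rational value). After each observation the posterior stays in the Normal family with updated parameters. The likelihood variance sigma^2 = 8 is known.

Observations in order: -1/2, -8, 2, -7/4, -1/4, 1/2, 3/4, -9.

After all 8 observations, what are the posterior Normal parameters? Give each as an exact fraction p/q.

obs 1: x=-1/2 → posterior Normal(1/2, 4)
obs 2: x=-8 → posterior Normal(-7/3, 8/3)
obs 3: x=2 → posterior Normal(-5/4, 2)
obs 4: x=-7/4 → posterior Normal(-27/20, 8/5)
obs 5: x=-1/4 → posterior Normal(-7/6, 4/3)
obs 6: x=1/2 → posterior Normal(-13/14, 8/7)
obs 7: x=3/4 → posterior Normal(-23/32, 1)
obs 8: x=-9 → posterior Normal(-59/36, 8/9)

mu_0=-59/36, tau_0^2=8/9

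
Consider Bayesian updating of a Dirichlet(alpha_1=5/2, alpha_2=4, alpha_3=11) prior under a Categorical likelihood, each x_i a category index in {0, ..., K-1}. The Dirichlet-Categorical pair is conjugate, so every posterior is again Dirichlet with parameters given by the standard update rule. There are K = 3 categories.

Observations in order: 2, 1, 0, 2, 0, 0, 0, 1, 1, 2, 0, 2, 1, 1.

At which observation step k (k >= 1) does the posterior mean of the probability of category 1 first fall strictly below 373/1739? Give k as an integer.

obs 1: x=2 → posterior Dirichlet(5/2, 4, 12)
obs 2: x=1 → posterior Dirichlet(5/2, 5, 12)
obs 3: x=0 → posterior Dirichlet(7/2, 5, 12)
obs 4: x=2 → posterior Dirichlet(7/2, 5, 13)
obs 5: x=0 → posterior Dirichlet(9/2, 5, 13)
obs 6: x=0 → posterior Dirichlet(11/2, 5, 13)
obs 7: x=0 → posterior Dirichlet(13/2, 5, 13)
obs 8: x=1 → posterior Dirichlet(13/2, 6, 13)
obs 9: x=1 → posterior Dirichlet(13/2, 7, 13)
obs 10: x=2 → posterior Dirichlet(13/2, 7, 14)
obs 11: x=0 → posterior Dirichlet(15/2, 7, 14)
obs 12: x=2 → posterior Dirichlet(15/2, 7, 15)
obs 13: x=1 → posterior Dirichlet(15/2, 8, 15)
obs 14: x=1 → posterior Dirichlet(15/2, 9, 15)

k = 6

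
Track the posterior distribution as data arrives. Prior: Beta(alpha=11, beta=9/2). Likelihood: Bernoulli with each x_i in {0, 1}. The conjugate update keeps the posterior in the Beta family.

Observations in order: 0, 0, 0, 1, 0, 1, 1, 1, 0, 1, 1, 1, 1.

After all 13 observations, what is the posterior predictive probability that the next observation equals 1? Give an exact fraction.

2/3

obs 1: x=0 → posterior Beta(11, 11/2)
obs 2: x=0 → posterior Beta(11, 13/2)
obs 3: x=0 → posterior Beta(11, 15/2)
obs 4: x=1 → posterior Beta(12, 15/2)
obs 5: x=0 → posterior Beta(12, 17/2)
obs 6: x=1 → posterior Beta(13, 17/2)
obs 7: x=1 → posterior Beta(14, 17/2)
obs 8: x=1 → posterior Beta(15, 17/2)
obs 9: x=0 → posterior Beta(15, 19/2)
obs 10: x=1 → posterior Beta(16, 19/2)
obs 11: x=1 → posterior Beta(17, 19/2)
obs 12: x=1 → posterior Beta(18, 19/2)
obs 13: x=1 → posterior Beta(19, 19/2)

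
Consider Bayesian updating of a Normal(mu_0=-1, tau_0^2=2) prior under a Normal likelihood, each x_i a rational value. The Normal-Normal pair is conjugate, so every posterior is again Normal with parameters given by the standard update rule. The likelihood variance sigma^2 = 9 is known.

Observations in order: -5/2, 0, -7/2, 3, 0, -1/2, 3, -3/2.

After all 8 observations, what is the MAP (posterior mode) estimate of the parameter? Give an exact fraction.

obs 1: x=-5/2 → posterior Normal(-14/11, 18/11)
obs 2: x=0 → posterior Normal(-14/13, 18/13)
obs 3: x=-7/2 → posterior Normal(-7/5, 6/5)
obs 4: x=3 → posterior Normal(-15/17, 18/17)
obs 5: x=0 → posterior Normal(-15/19, 18/19)
obs 6: x=-1/2 → posterior Normal(-16/21, 6/7)
obs 7: x=3 → posterior Normal(-10/23, 18/23)
obs 8: x=-3/2 → posterior Normal(-13/25, 18/25)

-13/25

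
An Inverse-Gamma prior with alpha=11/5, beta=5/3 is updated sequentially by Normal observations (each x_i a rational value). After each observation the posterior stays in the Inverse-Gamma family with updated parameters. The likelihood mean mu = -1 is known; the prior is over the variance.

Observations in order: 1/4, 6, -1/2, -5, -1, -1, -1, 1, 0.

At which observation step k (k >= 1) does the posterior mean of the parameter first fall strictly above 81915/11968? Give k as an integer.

obs 1: x=1/4 → posterior Inverse-Gamma(27/10, 235/96)
obs 2: x=6 → posterior Inverse-Gamma(16/5, 2587/96)
obs 3: x=-1/2 → posterior Inverse-Gamma(37/10, 2599/96)
obs 4: x=-5 → posterior Inverse-Gamma(21/5, 3367/96)
obs 5: x=-1 → posterior Inverse-Gamma(47/10, 3367/96)
obs 6: x=-1 → posterior Inverse-Gamma(26/5, 3367/96)
obs 7: x=-1 → posterior Inverse-Gamma(57/10, 3367/96)
obs 8: x=1 → posterior Inverse-Gamma(31/5, 3559/96)
obs 9: x=0 → posterior Inverse-Gamma(67/10, 3607/96)

k = 2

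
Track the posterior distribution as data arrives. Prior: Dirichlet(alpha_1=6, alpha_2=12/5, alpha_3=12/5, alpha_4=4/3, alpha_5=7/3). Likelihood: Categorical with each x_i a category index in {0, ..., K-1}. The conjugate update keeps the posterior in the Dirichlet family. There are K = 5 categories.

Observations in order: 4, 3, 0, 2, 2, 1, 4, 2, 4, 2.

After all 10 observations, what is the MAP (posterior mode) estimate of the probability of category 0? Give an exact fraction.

obs 1: x=4 → posterior Dirichlet(6, 12/5, 12/5, 4/3, 10/3)
obs 2: x=3 → posterior Dirichlet(6, 12/5, 12/5, 7/3, 10/3)
obs 3: x=0 → posterior Dirichlet(7, 12/5, 12/5, 7/3, 10/3)
obs 4: x=2 → posterior Dirichlet(7, 12/5, 17/5, 7/3, 10/3)
obs 5: x=2 → posterior Dirichlet(7, 12/5, 22/5, 7/3, 10/3)
obs 6: x=1 → posterior Dirichlet(7, 17/5, 22/5, 7/3, 10/3)
obs 7: x=4 → posterior Dirichlet(7, 17/5, 22/5, 7/3, 13/3)
obs 8: x=2 → posterior Dirichlet(7, 17/5, 27/5, 7/3, 13/3)
obs 9: x=4 → posterior Dirichlet(7, 17/5, 27/5, 7/3, 16/3)
obs 10: x=2 → posterior Dirichlet(7, 17/5, 32/5, 7/3, 16/3)

45/146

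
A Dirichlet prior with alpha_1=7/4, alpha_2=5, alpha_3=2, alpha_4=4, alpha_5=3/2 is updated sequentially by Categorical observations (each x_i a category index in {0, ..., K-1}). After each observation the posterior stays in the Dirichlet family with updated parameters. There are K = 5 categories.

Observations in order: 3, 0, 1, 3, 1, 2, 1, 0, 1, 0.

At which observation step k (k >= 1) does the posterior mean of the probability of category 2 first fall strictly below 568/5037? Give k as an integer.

obs 1: x=3 → posterior Dirichlet(7/4, 5, 2, 5, 3/2)
obs 2: x=0 → posterior Dirichlet(11/4, 5, 2, 5, 3/2)
obs 3: x=1 → posterior Dirichlet(11/4, 6, 2, 5, 3/2)
obs 4: x=3 → posterior Dirichlet(11/4, 6, 2, 6, 3/2)
obs 5: x=1 → posterior Dirichlet(11/4, 7, 2, 6, 3/2)
obs 6: x=2 → posterior Dirichlet(11/4, 7, 3, 6, 3/2)
obs 7: x=1 → posterior Dirichlet(11/4, 8, 3, 6, 3/2)
obs 8: x=0 → posterior Dirichlet(15/4, 8, 3, 6, 3/2)
obs 9: x=1 → posterior Dirichlet(15/4, 9, 3, 6, 3/2)
obs 10: x=0 → posterior Dirichlet(19/4, 9, 3, 6, 3/2)

k = 4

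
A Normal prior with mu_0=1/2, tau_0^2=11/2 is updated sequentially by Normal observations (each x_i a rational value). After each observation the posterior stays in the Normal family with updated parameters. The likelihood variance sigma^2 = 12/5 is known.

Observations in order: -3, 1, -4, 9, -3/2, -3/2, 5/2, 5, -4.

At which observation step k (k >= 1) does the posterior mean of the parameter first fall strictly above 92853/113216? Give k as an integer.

k = 8

obs 1: x=-3 → posterior Normal(-153/79, 132/79)
obs 2: x=1 → posterior Normal(-49/67, 66/67)
obs 3: x=-4 → posterior Normal(-106/63, 44/63)
obs 4: x=9 → posterior Normal(177/244, 33/61)
obs 5: x=-3/2 → posterior Normal(189/598, 132/299)
obs 6: x=-3/2 → posterior Normal(2/59, 22/59)
obs 7: x=5/2 → posterior Normal(299/818, 132/409)
obs 8: x=5 → posterior Normal(849/928, 33/116)
obs 9: x=-4 → posterior Normal(409/1038, 44/173)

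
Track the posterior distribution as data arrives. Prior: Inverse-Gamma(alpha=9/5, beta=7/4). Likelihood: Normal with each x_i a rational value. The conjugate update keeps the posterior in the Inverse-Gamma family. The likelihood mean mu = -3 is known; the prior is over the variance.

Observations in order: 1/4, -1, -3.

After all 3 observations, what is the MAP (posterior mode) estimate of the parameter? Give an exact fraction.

1445/688

obs 1: x=1/4 → posterior Inverse-Gamma(23/10, 225/32)
obs 2: x=-1 → posterior Inverse-Gamma(14/5, 289/32)
obs 3: x=-3 → posterior Inverse-Gamma(33/10, 289/32)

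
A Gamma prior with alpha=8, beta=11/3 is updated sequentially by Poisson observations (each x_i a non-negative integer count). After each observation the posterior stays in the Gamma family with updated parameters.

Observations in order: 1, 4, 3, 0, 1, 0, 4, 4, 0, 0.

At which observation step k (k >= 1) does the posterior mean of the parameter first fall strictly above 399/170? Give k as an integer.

k = 3

obs 1: x=1 → posterior Gamma(9, 14/3)
obs 2: x=4 → posterior Gamma(13, 17/3)
obs 3: x=3 → posterior Gamma(16, 20/3)
obs 4: x=0 → posterior Gamma(16, 23/3)
obs 5: x=1 → posterior Gamma(17, 26/3)
obs 6: x=0 → posterior Gamma(17, 29/3)
obs 7: x=4 → posterior Gamma(21, 32/3)
obs 8: x=4 → posterior Gamma(25, 35/3)
obs 9: x=0 → posterior Gamma(25, 38/3)
obs 10: x=0 → posterior Gamma(25, 41/3)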